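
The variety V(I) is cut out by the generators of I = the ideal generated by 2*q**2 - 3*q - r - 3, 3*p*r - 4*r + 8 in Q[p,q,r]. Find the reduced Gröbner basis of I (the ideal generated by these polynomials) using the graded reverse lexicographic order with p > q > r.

f_1 = 2*q**2 - 3*q - r - 3, LT = q**2.
f_2 = 3*p*r - 4*r + 8, LT = p*r.

S(f_1,f_2): leading monomials are coprime, so the S-polynomial reduces to 0 (Buchberger's first criterion).
Every S-polynomial of the final basis reduces to 0, so we have a Gröbner basis.

G = {q**2 - 3/2*q - 1/2*r - 3/2, p*r - 4/3*r + 8/3}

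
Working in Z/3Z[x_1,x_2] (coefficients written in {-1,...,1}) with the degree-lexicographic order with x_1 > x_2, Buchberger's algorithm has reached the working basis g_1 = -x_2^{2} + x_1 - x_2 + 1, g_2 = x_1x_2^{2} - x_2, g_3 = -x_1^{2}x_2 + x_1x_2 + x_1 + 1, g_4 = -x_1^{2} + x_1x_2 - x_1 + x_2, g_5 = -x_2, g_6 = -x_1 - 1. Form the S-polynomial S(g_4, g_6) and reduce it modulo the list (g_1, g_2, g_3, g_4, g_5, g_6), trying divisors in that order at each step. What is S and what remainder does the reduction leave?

S(g_4, g_6) = -x_1x_2 - x_2; remainder on division = 0.

lcm(LM(g_4), LM(g_6)) = x_1^{2}.
S = (lcm/LT(g_4))·g_4 − (lcm/LT(g_6))·g_6 = -x_1x_2 - x_2.
Reduce S modulo (g_1, g_2, g_3, g_4, g_5, g_6) in that order:
  leading term x_1x_2: subtract (x_1)·g_5 from -x_1x_2 - x_2 → -x_2
  leading term x_2: subtract (1)·g_5 from -x_2 → 0
The remainder is 0, so this S-polynomial contributes no new basis element.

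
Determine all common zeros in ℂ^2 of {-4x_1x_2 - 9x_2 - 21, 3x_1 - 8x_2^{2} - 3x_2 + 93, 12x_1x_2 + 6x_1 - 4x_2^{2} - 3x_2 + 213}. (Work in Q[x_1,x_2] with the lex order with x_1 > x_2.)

Compute a lex Gröbner basis by Buchberger's algorithm.
f_1 = -4x_1x_2 - 9x_2 - 21, LT = x_1x_2.
f_2 = 3x_1 - 8x_2^{2} - 3x_2 + 93, LT = x_1.
f_3 = 12x_1x_2 + 6x_1 - 4x_2^{2} - 3x_2 + 213, LT = x_1x_2.

S(f_1,f_2): lcm = x_1x_2. S = \tfrac{8}{3}x_2^{3} + x_2^{2} - \tfrac{115}{4}x_2 + \tfrac{21}{4}.
  leading term x_2^{3}: no divisor's leading term divides it; move \tfrac{8}{3}x_2^{3} to the remainder.
  leading term x_2^{2}: no divisor's leading term divides it; move x_2^{2} to the remainder.
  leading term x_2: no divisor's leading term divides it; move -\tfrac{115}{4}x_2 to the remainder.
  leading term 1: no divisor's leading term divides it; move \tfrac{21}{4} to the remainder.
  remainder \tfrac{8}{3}x_2^{3} + x_2^{2} - \tfrac{115}{4}x_2 + \tfrac{21}{4} ≠ 0; add h_4 = \tfrac{8}{3}x_2^{3} + x_2^{2} - \tfrac{115}{4}x_2 + \tfrac{21}{4} to the basis.

S(f_1,f_3): lcm = x_1x_2. S = -\tfrac{1}{2}x_1 + \tfrac{1}{3}x_2^{2} + \tfrac{5}{2}x_2 - \tfrac{25}{2}.
  leading term x_1: subtract (-\tfrac{1}{6})·f_2 from -\tfrac{1}{2}x_1 + \tfrac{1}{3}x_2^{2} + \tfrac{5}{2}x_2 - \tfrac{25}{2} → -x_2^{2} + 2x_2 + 3
  leading term x_2^{2}: no divisor's leading term divides it; move -x_2^{2} to the remainder.
  leading term x_2: no divisor's leading term divides it; move 2x_2 to the remainder.
  leading term 1: no divisor's leading term divides it; move 3 to the remainder.
  remainder -x_2^{2} + 2x_2 + 3 ≠ 0; add h_5 = -x_2^{2} + 2x_2 + 3 to the basis.

S(f_3,h_4): lcm = x_1x_2^{3}. S = \tfrac{1}{8}x_1x_2^{2} + \tfrac{345}{32}x_1x_2 - \tfrac{63}{32}x_1 - \tfrac{1}{3}x_2^{4} - \tfrac{1}{4}x_2^{3} + \tfrac{71}{4}x_2^{2}.
  leading term x_1x_2^{2}: subtract (-\tfrac{1}{32}x_2)·f_1 from \tfrac{1}{8}x_1x_2^{2} + \tfrac{345}{32}x_1x_2 - \tfrac{63}{32}x_1 - \tfrac{1}{3}x_2^{4} - \tfrac{1}{4}x_2^{3} + \tfrac{71}{4}x_2^{2} → \tfrac{345}{32}x_1x_2 - \tfrac{63}{32}x_1 - \tfrac{1}{3}x_2^{4} - \tfrac{1}{4}x_2^{3} + \tfrac{559}{32}x_2^{2} - \tfrac{21}{32}x_2
  leading term x_1x_2: subtract (-\tfrac{345}{128})·f_1 from \tfrac{345}{32}x_1x_2 - \tfrac{63}{32}x_1 - \tfrac{1}{3}x_2^{4} - \tfrac{1}{4}x_2^{3} + \tfrac{559}{32}x_2^{2} - \tfrac{21}{32}x_2 → -\tfrac{63}{32}x_1 - \tfrac{1}{3}x_2^{4} - \tfrac{1}{4}x_2^{3} + \tfrac{559}{32}x_2^{2} - \tfrac{3189}{128}x_2 - \tfrac{7245}{128}
  leading term x_1: subtract (-\tfrac{21}{32})·f_2 from -\tfrac{63}{32}x_1 - \tfrac{1}{3}x_2^{4} - \tfrac{1}{4}x_2^{3} + \tfrac{559}{32}x_2^{2} - \tfrac{3189}{128}x_2 - \tfrac{7245}{128} → -\tfrac{1}{3}x_2^{4} - \tfrac{1}{4}x_2^{3} + \tfrac{391}{32}x_2^{2} - \tfrac{3441}{128}x_2 + \tfrac{567}{128}
  leading term x_2^{4}: subtract (-\tfrac{1}{8}x_2)·h_4 from -\tfrac{1}{3}x_2^{4} - \tfrac{1}{4}x_2^{3} + \tfrac{391}{32}x_2^{2} - \tfrac{3441}{128}x_2 + \tfrac{567}{128} → -\tfrac{1}{8}x_2^{3} + \tfrac{69}{8}x_2^{2} - \tfrac{3357}{128}x_2 + \tfrac{567}{128}
  leading term x_2^{3}: subtract (-\tfrac{3}{64})·h_4 from -\tfrac{1}{8}x_2^{3} + \tfrac{69}{8}x_2^{2} - \tfrac{3357}{128}x_2 + \tfrac{567}{128} → \tfrac{555}{64}x_2^{2} - \tfrac{7059}{256}x_2 + \tfrac{1197}{256}
  leading term x_2^{2}: subtract (-\tfrac{555}{64})·h_5 from \tfrac{555}{64}x_2^{2} - \tfrac{7059}{256}x_2 + \tfrac{1197}{256} → -\tfrac{2619}{256}x_2 + \tfrac{7857}{256}
  leading term x_2: no divisor's leading term divides it; move -\tfrac{2619}{256}x_2 to the remainder.
  leading term 1: no divisor's leading term divides it; move \tfrac{7857}{256} to the remainder.
  remainder -\tfrac{2619}{256}x_2 + \tfrac{7857}{256} ≠ 0; add h_6 = -\tfrac{2619}{256}x_2 + \tfrac{7857}{256} to the basis.

The other S-polynomials (S(f_2,f_3), S(f_1,h_4), S(f_2,h_4), S(f_1,h_5), S(f_2,h_5), S(f_3,h_5), S(h_4,h_5), S(f_1,h_6), S(f_2,h_6), S(f_3,h_6), S(h_4,h_6), S(h_5,h_6)) all reduce to 0 modulo the current basis, so we have a Gröbner basis.
Inter-reduce: drop elements whose leading term is divisible by another's, tail-reduce, and make monic.
Reduced Gröbner basis: {x_1 + 4, x_2 - 3}.

A lex Gröbner basis eliminates variables successively. Here x_2 - 3 depends only on x_2, with roots {3}; lifting each root through the earlier basis elements recovers the full solutions.
  x_2 = 3: the earlier basis element becomes x_1 + 4 = 0, giving x_1 = -4 — point (-4, 3).
Each listed point satisfies every original equation (direct substitution).
A lex Gröbner basis triangularizes the system, enabling back-substitution.

{(-4, 3)}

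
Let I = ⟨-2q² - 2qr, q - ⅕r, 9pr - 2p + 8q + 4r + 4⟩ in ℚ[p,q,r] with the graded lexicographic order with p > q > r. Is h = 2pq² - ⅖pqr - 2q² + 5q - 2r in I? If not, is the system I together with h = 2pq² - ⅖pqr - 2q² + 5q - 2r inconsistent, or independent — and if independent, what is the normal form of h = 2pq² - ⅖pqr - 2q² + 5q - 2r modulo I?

First compute the reduced Gröbner basis of I by Buchberger's algorithm.
f_1 = -2q² - 2qr, LT = q².
f_2 = q - ⅕r, LT = q.
f_3 = 9pr - 2p + 8q + 4r + 4, LT = pr.

S(f_1,f_2): lcm = q². S = 6/5qr.
  leading term qr: subtract (6/5r)·f_2 from 6/5qr → 6/25r²
  leading term r²: no divisor's leading term divides it; move 6/25r² to the remainder.
  remainder 6/25r² ≠ 0; add k_4 = 6/25r² to the basis.

S(f_1,f_3): leading monomials are coprime, so the S-polynomial reduces to 0 (Buchberger's first criterion).
S(f_2,f_3): leading monomials are coprime, so the S-polynomial reduces to 0 (Buchberger's first criterion).
S(f_1,k_4): leading monomials are coprime, so the S-polynomial reduces to 0 (Buchberger's first criterion).
S(f_2,k_4): leading monomials are coprime, so the S-polynomial reduces to 0 (Buchberger's first criterion).
S(f_3,k_4): lcm = pr². S = -2/9pr + 8/9qr + 4/9r² + 4/9r.
  leading term pr: subtract (-2/81)·f_3 from -2/9pr + 8/9qr + 4/9r² + 4/9r → 8/9qr + 4/9r² - 4/81p + 16/81q + 44/81r + 8/81
  leading term qr: subtract (8/9r)·f_2 from 8/9qr + 4/9r² - 4/81p + 16/81q + 44/81r + 8/81 → 28/45r² - 4/81p + 16/81q + 44/81r + 8/81
  leading term r²: subtract (70/27)·k_4 from 28/45r² - 4/81p + 16/81q + 44/81r + 8/81 → -4/81p + 16/81q + 44/81r + 8/81
  leading term p: no divisor's leading term divides it; move -4/81p to the remainder.
  leading term q: subtract (16/81)·f_2 from 16/81q + 44/81r + 8/81 → 236/405r + 8/81
  leading term r: no divisor's leading term divides it; move 236/405r to the remainder.
  leading term 1: no divisor's leading term divides it; move 8/81 to the remainder.
  remainder -4/81p + 236/405r + 8/81 ≠ 0; add k_5 = -4/81p + 236/405r + 8/81 to the basis.

S(f_1,k_5): leading monomials are coprime, so the S-polynomial reduces to 0 (Buchberger's first criterion).
S(f_2,k_5): leading monomials are coprime, so the S-polynomial reduces to 0 (Buchberger's first criterion).
S(f_3,k_5): lcm = pr. S = 59/5r² - 2/9p + 8/9q + 22/9r + 4/9.
  leading term r²: subtract (295/6)·k_4 from 59/5r² - 2/9p + 8/9q + 22/9r + 4/9 → -2/9p + 8/9q + 22/9r + 4/9
  leading term p: subtract (9/2)·k_5 from -2/9p + 8/9q + 22/9r + 4/9 → 8/9q - 8/45r
  leading term q: subtract (8/9)·f_2 from 8/9q - 8/45r → 0
  remainder 0.

S(k_4,k_5): leading monomials are coprime, so the S-polynomial reduces to 0 (Buchberger's first criterion).
Every S-polynomial of the final basis reduces to 0, so we have a Gröbner basis.
Inter-reduce: drop elements whose leading term is divisible by another's, tail-reduce, and make monic.
Reduced Gröbner basis: {r², p - 59/5r - 2, q - ⅕r}.
Label its elements g_1 = r², g_2 = p - 59/5r - 2, g_3 = q - ⅕r.

Reduce h = 2pq² - ⅖pqr - 2q² + 5q - 2r modulo G:
  leading term pq²: subtract (2q²)·g_2 from 2pq² - ⅖pqr - 2q² + 5q - 2r → -⅖pqr + 118/5q²r + 2q² + 5q - 2r
  leading term pqr: subtract (-⅖qr)·g_2 from -⅖pqr + 118/5q²r + 2q² + 5q - 2r → 118/5q²r - 118/25qr² + 2q² - ⅘qr + 5q - 2r
  leading term q²r: subtract (118/5qr)·g_3 from 118/5q²r - 118/25qr² + 2q² - ⅘qr + 5q - 2r → 2q² - ⅘qr + 5q - 2r
  leading term q²: subtract (2q)·g_3 from 2q² - ⅘qr + 5q - 2r → -⅖qr + 5q - 2r
  leading term qr: subtract (-⅖r)·g_3 from -⅖qr + 5q - 2r → -2/25r² + 5q - 2r
  leading term r²: subtract (-2/25)·g_1 from -2/25r² + 5q - 2r → 5q - 2r
  leading term q: subtract (5)·g_3 from 5q - 2r → -r
  leading term r: no divisor's leading term divides it; move -r to the remainder.
  normal form = -r.
The normal form is nonzero, so h ∉ I. Since h minus its normal form lies in I, I + (h) = I + (n) where n = -r; decide whether this ideal is the whole ring.
Run Buchberger on G together with n (pairs among the g_i already reduce to 0 since G is a Gröbner basis):
g_1 = r², LT = r².
g_2 = p - 59/5r - 2, LT = p.
g_3 = q - ⅕r, LT = q.
n = -r, LT = r.

S(g_1,g_2): leading monomials are coprime, so the S-polynomial reduces to 0 (Buchberger's first criterion).
S(g_1,g_3): leading monomials are coprime, so the S-polynomial reduces to 0 (Buchberger's first criterion).
S(g_1,n): lcm = r². S = 0.
  remainder 0.

S(g_2,g_3): leading monomials are coprime, so the S-polynomial reduces to 0 (Buchberger's first criterion).
S(g_2,n): leading monomials are coprime, so the S-polynomial reduces to 0 (Buchberger's first criterion).
S(g_3,n): leading monomials are coprime, so the S-polynomial reduces to 0 (Buchberger's first criterion).
Every S-polynomial of the final basis reduces to 0, so we have a Gröbner basis.
Inter-reduce: drop elements whose leading term is divisible by another's, tail-reduce, and make monic.
Reduced Gröbner basis: {p - 2, q, r}.
The reduced Gröbner basis of I + (h) is {p - 2, q, r} ≠ {1}, a proper ideal, so the enlarged system stays consistent: h is independent of I, with normal form -r.

2pq² - ⅖pqr - 2q² + 5q - 2r is independent of I; its normal form modulo I is -r.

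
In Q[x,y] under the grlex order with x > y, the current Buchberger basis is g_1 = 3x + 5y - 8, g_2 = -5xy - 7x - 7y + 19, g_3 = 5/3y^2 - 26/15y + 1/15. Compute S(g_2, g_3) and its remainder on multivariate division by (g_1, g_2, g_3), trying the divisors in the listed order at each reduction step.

S(g_2, g_3) = 61/25xy + 7/5y^2 - 1/25x - 19/5y; remainder on division = 0.

lcm(LM(g_2), LM(g_3)) = xy^2.
S = (lcm/LT(g_2))·g_2 − (lcm/LT(g_3))·g_3 = 61/25xy + 7/5y^2 - 1/25x - 19/5y.
Reduce S modulo (g_1, g_2, g_3) in that order:
  leading term xy: subtract (61/75y)·g_1 from 61/25xy + 7/5y^2 - 1/25x - 19/5y → -8/3y^2 - 1/25x + 203/75y
  leading term y^2: subtract (-8/5)·g_3 from -8/3y^2 - 1/25x + 203/75y → -1/25x - 1/15y + 8/75
  leading term x: subtract (-1/75)·g_1 from -1/25x - 1/15y + 8/75 → 0
The remainder is 0, so this S-polynomial contributes no new basis element.
This is the inner loop of Buchberger's algorithm — each nonzero remainder becomes a new basis element.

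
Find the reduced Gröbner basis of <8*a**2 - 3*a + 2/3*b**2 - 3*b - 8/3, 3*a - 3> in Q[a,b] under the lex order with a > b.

f_1 = 8*a**2 - 3*a + 2/3*b**2 - 3*b - 8/3, LT = a**2.
f_2 = 3*a - 3, LT = a.

S(f_1,f_2): lcm = a**2. S = 5/8*a + 1/12*b**2 - 3/8*b - 1/3.
  reduce S modulo (f_1, f_2):
  remainder 1/12*b**2 - 3/8*b + 7/24 ≠ 0; add g_3 = 1/12*b**2 - 3/8*b + 7/24 to the basis.

The other S-polynomials (S(f_1,g_3), S(f_2,g_3)) all reduce to 0 modulo the current basis, so we have a Gröbner basis.
Inter-reduce: drop elements whose leading term is divisible by another's, tail-reduce, and make monic.

G = {a - 1, b**2 - 9/2*b + 7/2}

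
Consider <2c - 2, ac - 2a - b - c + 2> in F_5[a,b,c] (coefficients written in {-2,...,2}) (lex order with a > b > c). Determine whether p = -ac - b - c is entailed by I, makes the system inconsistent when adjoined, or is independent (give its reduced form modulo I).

Adjoining -ac - b - c makes the ideal the whole ring: the system is inconsistent.

First compute the reduced Gröbner basis of I by Buchberger's algorithm.
f_1 = 2c - 2, LT = c.
f_2 = ac - 2a - b - c + 2, LT = ac.

S(f_1,f_2): lcm = ac. S = a + b + c - 2.
  leading term a: no divisor's leading term divides it; move a to the remainder.
  leading term b: no divisor's leading term divides it; move b to the remainder.
  leading term c: subtract (-2)·f_1 from c - 2 → -1
  leading term 1: no divisor's leading term divides it; move -1 to the remainder.
  remainder a + b - 1 ≠ 0; add h_3 = a + b - 1 to the basis.

S(f_1,h_3): leading monomials are coprime, so the S-polynomial reduces to 0 (Buchberger's first criterion).
S(f_2,h_3): lcm = ac. S = -2a - bc - b + 2.
  leading term a: subtract (-2)·h_3 from -2a - bc - b + 2 → -bc + b
  leading term bc: subtract (2b)·f_1 from -bc + b → 0
  remainder 0.

Every S-polynomial of the final basis reduces to 0, so we have a Gröbner basis.
Inter-reduce: drop elements whose leading term is divisible by another's, tail-reduce, and make monic.
Reduced Gröbner basis: {a + b - 1, c - 1}.
Label its elements g_1 = a + b - 1, g_2 = c - 1.

Reduce p = -ac - b - c modulo G:
  leading term ac: subtract (-c)·g_1 from -ac - b - c → bc - b - 2c
  leading term bc: subtract (b)·g_2 from bc - b - 2c → -2c
  leading term c: subtract (-2)·g_2 from -2c → -2
  leading term 1: no divisor's leading term divides it; move -2 to the remainder.
  normal form = -2.
The normal form is nonzero, so p ∉ I. Since p minus its normal form lies in I, I + (p) = I + (r) where r = -2; decide whether this ideal is the whole ring.
Here r = -2 is a nonzero constant, hence a unit: 1 ∈ I + (p), the Gröbner basis of I + (p) is {1}, and the enlarged system has no common solution — adjoining p is inconsistent.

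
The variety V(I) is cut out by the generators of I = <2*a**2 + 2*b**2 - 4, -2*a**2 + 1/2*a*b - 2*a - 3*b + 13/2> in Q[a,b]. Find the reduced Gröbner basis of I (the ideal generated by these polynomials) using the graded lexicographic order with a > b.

G = {b**3 + 12/17*b**2 - 45/17*a - 42/17*b + 58/17, a**2 + b**2 - 2, a*b + 4*b**2 - 4*a - 6*b + 5}

Buchberger's algorithm terminates because the ascending chain of leading-term ideals stabilizes.

f_1 = 2*a**2 + 2*b**2 - 4, LT = a**2.
f_2 = -2*a**2 + 1/2*a*b - 2*a - 3*b + 13/2, LT = a**2.

S(f_1,f_2): lcm = a**2. S = 1/4*a*b + b**2 - a - 3/2*b + 5/4.
  leading term a*b: no divisor's leading term divides it; move 1/4*a*b to the remainder.
  leading term b**2: no divisor's leading term divides it; move b**2 to the remainder.
  leading term a: no divisor's leading term divides it; move -a to the remainder.
  leading term b: no divisor's leading term divides it; move -3/2*b to the remainder.
  leading term 1: no divisor's leading term divides it; move 5/4 to the remainder.
  remainder 1/4*a*b + b**2 - a - 3/2*b + 5/4 ≠ 0; add g_3 = 1/4*a*b + b**2 - a - 3/2*b + 5/4 to the basis.

S(f_1,g_3): lcm = a**2*b. S = -4*a*b**2 + b**3 + 4*a**2 + 6*a*b - 5*a - 2*b.
  leading term a*b**2: subtract (-16*b)·g_3 from -4*a*b**2 + b**3 + 4*a**2 + 6*a*b - 5*a - 2*b → 17*b**3 + 4*a**2 - 10*a*b - 24*b**2 - 5*a + 18*b
  leading term b**3: no divisor's leading term divides it; move 17*b**3 to the remainder.
  leading term a**2: subtract (2)·f_1 from 4*a**2 - 10*a*b - 24*b**2 - 5*a + 18*b → -10*a*b - 28*b**2 - 5*a + 18*b + 8
  leading term a*b: subtract (-40)·g_3 from -10*a*b - 28*b**2 - 5*a + 18*b + 8 → 12*b**2 - 45*a - 42*b + 58
  leading term b**2: no divisor's leading term divides it; move 12*b**2 to the remainder.
  leading term a: no divisor's leading term divides it; move -45*a to the remainder.
  leading term b: no divisor's leading term divides it; move -42*b to the remainder.
  leading term 1: no divisor's leading term divides it; move 58 to the remainder.
  remainder 17*b**3 + 12*b**2 - 45*a - 42*b + 58 ≠ 0; add g_4 = 17*b**3 + 12*b**2 - 45*a - 42*b + 58 to the basis.

The other S-polynomials (S(f_2,g_3), S(f_1,g_4), S(f_2,g_4), S(g_3,g_4)) all reduce to 0 modulo the current basis, so we have a Gröbner basis.
Inter-reduce: drop elements whose leading term is divisible by another's, tail-reduce, and make monic.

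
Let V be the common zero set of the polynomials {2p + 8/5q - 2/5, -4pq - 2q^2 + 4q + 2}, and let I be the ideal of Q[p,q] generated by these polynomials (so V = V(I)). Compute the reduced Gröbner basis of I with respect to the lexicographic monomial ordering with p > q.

G = {p + 4/5q - 1/5, q^2 + 8/3q + 5/3}

f_1 = 2p + 8/5q - 2/5, LT = p.
f_2 = -4pq - 2q^2 + 4q + 2, LT = pq.

S(f_1,f_2): lcm = pq. S = 3/10q^2 + 4/5q + 1/2.
  leading term q^2: no divisor's leading term divides it; move 3/10q^2 to the remainder.
  leading term q: no divisor's leading term divides it; move 4/5q to the remainder.
  leading term 1: no divisor's leading term divides it; move 1/2 to the remainder.
  remainder 3/10q^2 + 4/5q + 1/2 ≠ 0; add g_3 = 3/10q^2 + 4/5q + 1/2 to the basis.

The other S-polynomials (S(f_1,g_3), S(f_2,g_3)) all reduce to 0 modulo the current basis, so we have a Gröbner basis.
Inter-reduce: drop elements whose leading term is divisible by another's, tail-reduce, and make monic.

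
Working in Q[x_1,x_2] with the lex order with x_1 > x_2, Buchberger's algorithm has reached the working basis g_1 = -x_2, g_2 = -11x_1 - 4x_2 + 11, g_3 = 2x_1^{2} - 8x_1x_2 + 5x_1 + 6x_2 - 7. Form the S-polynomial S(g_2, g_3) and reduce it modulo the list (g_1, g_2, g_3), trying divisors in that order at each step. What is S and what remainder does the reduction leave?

S(g_2, g_3) = \tfrac{48}{11}x_1x_2 - \tfrac{7}{2}x_1 - 3x_2 + \tfrac{7}{2}; remainder on division = 0.

lcm(LM(g_2), LM(g_3)) = x_1^{2}.
S = (lcm/LT(g_2))·g_2 − (lcm/LT(g_3))·g_3 = \tfrac{48}{11}x_1x_2 - \tfrac{7}{2}x_1 - 3x_2 + \tfrac{7}{2}.
Reduce S modulo (g_1, g_2, g_3) in that order:
  leading term x_1x_2: subtract (-\tfrac{48}{11}x_1)·g_1 from \tfrac{48}{11}x_1x_2 - \tfrac{7}{2}x_1 - 3x_2 + \tfrac{7}{2} → -\tfrac{7}{2}x_1 - 3x_2 + \tfrac{7}{2}
  leading term x_1: subtract (\tfrac{7}{22})·g_2 from -\tfrac{7}{2}x_1 - 3x_2 + \tfrac{7}{2} → -\tfrac{19}{11}x_2
  leading term x_2: subtract (\tfrac{19}{11})·g_1 from -\tfrac{19}{11}x_2 → 0
The remainder is 0, so this S-polynomial contributes no new basis element.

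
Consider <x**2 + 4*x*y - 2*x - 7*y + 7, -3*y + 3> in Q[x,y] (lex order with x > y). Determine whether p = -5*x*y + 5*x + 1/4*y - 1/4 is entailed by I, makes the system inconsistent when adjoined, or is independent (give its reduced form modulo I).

First compute the reduced Gröbner basis of I by Buchberger's algorithm.
f_1 = x**2 + 4*x*y - 2*x - 7*y + 7, LT = x**2.
f_2 = -3*y + 3, LT = y.

The S-polynomials (S(f_1,f_2)) all reduce to 0 modulo the current basis, so we have a Gröbner basis.
Inter-reduce: drop elements whose leading term is divisible by another's, tail-reduce, and make monic.
Reduced Gröbner basis: {x**2 + 2*x, y - 1}.
Label its elements g_1 = x**2 + 2*x, g_2 = y - 1.

Reduce p = -5*x*y + 5*x + 1/4*y - 1/4 modulo G:
  leading term x*y: subtract (-5*x)·g_2 from -5*x*y + 5*x + 1/4*y - 1/4 → 1/4*y - 1/4
  leading term y: subtract (1/4)·g_2 from 1/4*y - 1/4 → 0
  normal form = 0.
Since the normal form is 0, p ∈ I.

-5*x*y + 5*x + 1/4*y - 1/4 lies in I (it reduces to 0).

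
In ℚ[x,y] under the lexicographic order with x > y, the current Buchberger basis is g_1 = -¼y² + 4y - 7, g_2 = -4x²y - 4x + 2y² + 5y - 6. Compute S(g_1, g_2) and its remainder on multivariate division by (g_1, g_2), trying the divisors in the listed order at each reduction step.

lcm(LM(g_1), LM(g_2)) = x²y².
S = (lcm/LT(g_1))·g_1 − (lcm/LT(g_2))·g_2 = -16x²y + 28x² - xy + ½y³ + 5/4y² - 3/2y.
Reduce S modulo (g_1, g_2) in that order:
  leading term x²y: subtract (4)·g_2 from -16x²y + 28x² - xy + ½y³ + 5/4y² - 3/2y → 28x² - xy + 16x + ½y³ - 27/4y² - 43/2y + 24
  leading term x²: no divisor's leading term divides it; move 28x² to the remainder.
  leading term xy: no divisor's leading term divides it; move -xy to the remainder.
  leading term x: no divisor's leading term divides it; move 16x to the remainder.
  leading term y³: subtract (-2y)·g_1 from ½y³ - 27/4y² - 43/2y + 24 → 5/4y² - 71/2y + 24
  leading term y²: subtract (-5)·g_1 from 5/4y² - 71/2y + 24 → -31/2y - 11
  leading term y: no divisor's leading term divides it; move -31/2y to the remainder.
  leading term 1: no divisor's leading term divides it; move -11 to the remainder.
The remainder 28x² - xy + 16x - 31/2y - 11 is nonzero, so it would be added as the next basis element.

S(g_1, g_2) = -16x²y + 28x² - xy + ½y³ + 5/4y² - 3/2y; remainder on division = 28x² - xy + 16x - 31/2y - 11.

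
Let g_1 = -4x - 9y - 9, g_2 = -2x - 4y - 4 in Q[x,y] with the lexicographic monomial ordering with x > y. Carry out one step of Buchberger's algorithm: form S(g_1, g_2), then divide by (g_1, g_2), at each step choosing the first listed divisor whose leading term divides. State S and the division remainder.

S(g_1, g_2) = 1/4y + 1/4; remainder on division = 1/4y + 1/4.

lcm(LM(g_1), LM(g_2)) = x.
S = (lcm/LT(g_1))·g_1 − (lcm/LT(g_2))·g_2 = 1/4y + 1/4.
Reduce S modulo (g_1, g_2) in that order:
  leading term y: no divisor's leading term divides it; move 1/4y to the remainder.
  leading term 1: no divisor's leading term divides it; move 1/4 to the remainder.
The remainder 1/4y + 1/4 is nonzero, so it would be added as the next basis element.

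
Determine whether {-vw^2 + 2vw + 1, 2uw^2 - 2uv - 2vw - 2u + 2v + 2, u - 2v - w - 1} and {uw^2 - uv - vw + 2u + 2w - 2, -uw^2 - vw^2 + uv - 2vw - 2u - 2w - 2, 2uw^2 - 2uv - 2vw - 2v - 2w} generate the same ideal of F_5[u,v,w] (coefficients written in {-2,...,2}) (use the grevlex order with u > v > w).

Yes, the ideals are equal.

Two ideals are equal iff their reduced Gröbner bases coincide (the reduced basis is unique for a fixed ordering).
Buchberger on the first generating set:
f_1 = -vw^2 + 2vw + 1, LT = vw^2.
f_2 = 2uw^2 - 2uv - 2vw - 2u + 2v + 2, LT = uw^2.
f_3 = u - 2v - w - 1, LT = u.

S(f_1,f_2): lcm = uvw^2. S = uv^2 - 2uvw + v^2w + uv - v^2 - u - v.
  reduce S modulo (f_1, f_2, f_3):
  remainder 2v^3 - 2v^2w + 2v^2 - 2v - w + 2 ≠ 0; add g_4 = 2v^3 - 2v^2w + 2v^2 - 2v - w + 2 to the basis.

S(f_2,f_3): lcm = uw^2. S = 2vw^2 + w^3 - uv - vw + w^2 - u + v + 1.
  reduce S modulo (f_1, f_2, f_3, g_4):
  remainder w^3 - 2v^2 + 2vw + w^2 - 2v - w + 2 ≠ 0; add g_5 = w^3 - 2v^2 + 2vw + w^2 - 2v - w + 2 to the basis.

The other S-polynomials (S(f_1,f_3), S(f_1,g_4), S(f_2,g_4), S(f_3,g_4), S(f_1,g_5), S(f_2,g_5), S(f_3,g_5), S(g_4,g_5)) all reduce to 0 modulo the current basis, so we have a Gröbner basis.
Inter-reduce: drop elements whose leading term is divisible by another's, tail-reduce, and make monic.
Reduced Gröbner basis: {v^3 - v^2w + v^2 - v + 2w + 1, vw^2 - 2vw - 1, w^3 - 2v^2 + 2vw + w^2 - 2v - w + 2, u - 2v - w - 1}.

Buchberger on the second generating set:
h_1 = uw^2 - uv - vw + 2u + 2w - 2, LT = uw^2.
h_2 = -uw^2 - vw^2 + uv - 2vw - 2u - 2w - 2, LT = uw^2.
h_3 = 2uw^2 - 2uv - 2vw - 2v - 2w, LT = uw^2.

S(h_1,h_2): lcm = uw^2. S = -vw^2 + 2vw + 1.
  reduce S modulo (h_1, h_2, h_3):
  remainder -vw^2 + 2vw + 1 ≠ 0; add k_4 = -vw^2 + 2vw + 1 to the basis.

S(h_1,h_3): lcm = uw^2. S = 2u + v - 2w - 2.
  reduce S modulo (h_1, h_2, h_3, k_4):
  remainder 2u + v - 2w - 2 ≠ 0; add k_5 = 2u + v - 2w - 2 to the basis.

S(h_1,k_4): lcm = uvw^2. S = -uv^2 + 2uvw - v^2w + 2uv + 2vw + u - 2v.
  reduce S modulo (h_1, h_2, h_3, k_4, k_5):
  remainder -2v^3 + 2v^2w - 2v^2 + 2v + w - 2 ≠ 0; add k_6 = -2v^3 + 2v^2w - 2v^2 + 2v + w - 2 to the basis.

S(h_1,k_5): lcm = uw^2. S = 2vw^2 + w^3 - uv - vw + w^2 + 2u + 2w - 2.
  reduce S modulo (h_1, h_2, h_3, k_4, k_5, k_6):
  remainder w^3 - 2v^2 + 2vw + w^2 - 2v - w + 2 ≠ 0; add k_7 = w^3 - 2v^2 + 2vw + w^2 - 2v - w + 2 to the basis.

The other S-polynomials (S(h_2,h_3), S(h_2,k_4), S(h_3,k_4), S(h_2,k_5), S(h_3,k_5), S(k_4,k_5), S(h_1,k_6), S(h_2,k_6), S(h_3,k_6), S(k_4,k_6), S(k_5,k_6), S(h_1,k_7), S(h_2,k_7), S(h_3,k_7), S(k_4,k_7), S(k_5,k_7), S(k_6,k_7)) all reduce to 0 modulo the current basis, so we have a Gröbner basis.
Inter-reduce: drop elements whose leading term is divisible by another's, tail-reduce, and make monic.
Reduced Gröbner basis: {v^3 - v^2w + v^2 - v + 2w + 1, vw^2 - 2vw - 1, w^3 - 2v^2 + 2vw + w^2 - 2v - w + 2, u - 2v - w - 1}.

Same reduced basis, so the two generating sets span the same ideal.
The choice of monomial ordering does not affect the verdict — as long as both bases are computed under the same ordering, their equality decides ideal equality.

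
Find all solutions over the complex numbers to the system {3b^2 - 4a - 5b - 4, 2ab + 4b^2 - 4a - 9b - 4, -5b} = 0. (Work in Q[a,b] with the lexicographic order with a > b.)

Compute a lex Gröbner basis by Buchberger's algorithm.
f_1 = -4a + 3b^2 - 5b - 4, LT = a.
f_2 = 2ab - 4a + 4b^2 - 9b - 4, LT = ab.
f_3 = -5b, LT = b.

The S-polynomials (S(f_1,f_2), S(f_1,f_3), S(f_2,f_3)) all reduce to 0 modulo the current basis, so we have a Gröbner basis.
Inter-reduce: drop elements whose leading term is divisible by another's, tail-reduce, and make monic.
Reduced Gröbner basis: {a + 1, b}.

A lex Gröbner basis eliminates variables successively. Here b depends only on b, with roots {0}; lifting each root through the earlier basis elements recovers the full solutions.
  b = 0: the earlier basis element becomes a + 1 = 0, giving a = -1 — point (-1, 0).

{(-1, 0)}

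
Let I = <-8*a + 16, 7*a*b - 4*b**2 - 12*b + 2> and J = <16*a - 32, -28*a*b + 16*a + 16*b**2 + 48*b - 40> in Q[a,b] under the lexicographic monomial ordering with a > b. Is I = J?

Yes, the ideals are equal.

Equality of ideals is decidable: compute both reduced Gröbner bases (unique for the ordering) and check whether they agree.
Buchberger on the first generating set:
f_1 = -8*a + 16, LT = a.
f_2 = 7*a*b - 4*b**2 - 12*b + 2, LT = a*b.

S(f_1,f_2): lcm = a*b. S = 4/7*b**2 - 2/7*b - 2/7.
  leading term b**2: no divisor's leading term divides it; move 4/7*b**2 to the remainder.
  leading term b: no divisor's leading term divides it; move -2/7*b to the remainder.
  leading term 1: no divisor's leading term divides it; move -2/7 to the remainder.
  remainder 4/7*b**2 - 2/7*b - 2/7 ≠ 0; add g_3 = 4/7*b**2 - 2/7*b - 2/7 to the basis.

The other S-polynomials (S(f_1,g_3), S(f_2,g_3)) all reduce to 0 modulo the current basis, so we have a Gröbner basis.
Inter-reduce: drop elements whose leading term is divisible by another's, tail-reduce, and make monic.
Reduced Gröbner basis: {a - 2, b**2 - 1/2*b - 1/2}.

Buchberger on the second generating set:
h_1 = 16*a - 32, LT = a.
h_2 = -28*a*b + 16*a + 16*b**2 + 48*b - 40, LT = a*b.

S(h_1,h_2): lcm = a*b. S = 4/7*a + 4/7*b**2 - 2/7*b - 10/7.
  leading term a: subtract (1/28)·h_1 from 4/7*a + 4/7*b**2 - 2/7*b - 10/7 → 4/7*b**2 - 2/7*b - 2/7
  leading term b**2: no divisor's leading term divides it; move 4/7*b**2 to the remainder.
  leading term b: no divisor's leading term divides it; move -2/7*b to the remainder.
  leading term 1: no divisor's leading term divides it; move -2/7 to the remainder.
  remainder 4/7*b**2 - 2/7*b - 2/7 ≠ 0; add k_3 = 4/7*b**2 - 2/7*b - 2/7 to the basis.

The other S-polynomials (S(h_1,k_3), S(h_2,k_3)) all reduce to 0 modulo the current basis, so we have a Gröbner basis.
Inter-reduce: drop elements whose leading term is divisible by another's, tail-reduce, and make monic.
Reduced Gröbner basis: {a - 2, b**2 - 1/2*b - 1/2}.

These coincide, so the ideals are equal.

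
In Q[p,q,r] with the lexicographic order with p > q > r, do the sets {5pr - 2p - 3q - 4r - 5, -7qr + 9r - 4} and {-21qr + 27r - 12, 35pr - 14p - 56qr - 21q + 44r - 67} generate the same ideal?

Two ideals are equal iff their reduced Gröbner bases coincide (the reduced basis is unique for a fixed ordering).
Buchberger on the first generating set:
f_1 = 5pr - 2p - 3q - 4r - 5, LT = pr.
f_2 = -7qr + 9r - 4, LT = qr.

S(f_1,f_2): lcm = pqr. S = -2/5pq + 9/7pr - 4/7p - 3/5q^2 - 4/5qr - q.
  leading term pq: no divisor's leading term divides it; move -2/5pq to the remainder.
  leading term pr: subtract (9/35)·f_1 from 9/7pr - 4/7p - 3/5q^2 - 4/5qr - q → -2/35p - 3/5q^2 - 4/5qr - 8/35q + 36/35r + 9/7
  leading term p: no divisor's leading term divides it; move -2/35p to the remainder.
  leading term q^2: no divisor's leading term divides it; move -3/5q^2 to the remainder.
  leading term qr: subtract (4/35)·f_2 from -4/5qr - 8/35q + 36/35r + 9/7 → -8/35q + 61/35
  leading term q: no divisor's leading term divides it; move -8/35q to the remainder.
  leading term 1: no divisor's leading term divides it; move 61/35 to the remainder.
  remainder -2/5pq - 2/35p - 3/5q^2 - 8/35q + 61/35 ≠ 0; add g_3 = -2/5pq - 2/35p - 3/5q^2 - 8/35q + 61/35 to the basis.

S(f_1,g_3): lcm = pqr. S = -2/5pq - 1/7pr - 3/2q^2r - 3/5q^2 - 48/35qr - q + 61/14r.
  leading term pq: subtract (1)·g_3 from -2/5pq - 1/7pr - 3/2q^2r - 3/5q^2 - 48/35qr - q + 61/14r → -1/7pr + 2/35p - 3/2q^2r - 48/35qr - 27/35q + 61/14r - 61/35
  leading term pr: subtract (-1/35)·f_1 from -1/7pr + 2/35p - 3/2q^2r - 48/35qr - 27/35q + 61/14r - 61/35 → -3/2q^2r - 48/35qr - 6/7q + 297/70r - 66/35
  leading term q^2r: subtract (3/14q)·f_2 from -3/2q^2r - 48/35qr - 6/7q + 297/70r - 66/35 → -33/10qr + 297/70r - 66/35
  leading term qr: subtract (33/70)·f_2 from -33/10qr + 297/70r - 66/35 → 0
  remainder 0.

S(f_2,g_3): lcm = pqr. S = -10/7pr + 4/7p - 3/2q^2r - 4/7qr + 61/14r.
  leading term pr: subtract (-2/7)·f_1 from -10/7pr + 4/7p - 3/2q^2r - 4/7qr + 61/14r → -3/2q^2r - 4/7qr - 6/7q + 45/14r - 10/7
  leading term q^2r: subtract (3/14q)·f_2 from -3/2q^2r - 4/7qr - 6/7q + 45/14r - 10/7 → -5/2qr + 45/14r - 10/7
  leading term qr: subtract (5/14)·f_2 from -5/2qr + 45/14r - 10/7 → 0
  remainder 0.

Every S-polynomial of the final basis reduces to 0, so we have a Gröbner basis.
Inter-reduce: drop elements whose leading term is divisible by another's, tail-reduce, and make monic.
Reduced Gröbner basis: {pq + 1/7p + 3/2q^2 + 4/7q - 61/14, pr - 2/5p - 3/5q - 4/5r - 1, qr - 9/7r + 4/7}.

Buchberger on the second generating set:
h_1 = -21qr + 27r - 12, LT = qr.
h_2 = 35pr - 14p - 56qr - 21q + 44r - 67, LT = pr.

S(h_1,h_2): lcm = pqr. S = 2/5pq - 9/7pr + 4/7p + 8/5q^2r + 3/5q^2 - 44/35qr + 67/35q.
  leading term pq: no divisor's leading term divides it; move 2/5pq to the remainder.
  leading term pr: subtract (-9/245)·h_2 from -9/7pr + 4/7p + 8/5q^2r + 3/5q^2 - 44/35qr + 67/35q → 2/35p + 8/5q^2r + 3/5q^2 - 116/35qr + 8/7q + 396/245r - 603/245
  leading term p: no divisor's leading term divides it; move 2/35p to the remainder.
  leading term q^2r: subtract (-8/105q)·h_1 from 8/5q^2r + 3/5q^2 - 116/35qr + 8/7q + 396/245r - 603/245 → 3/5q^2 - 44/35qr + 8/35q + 396/245r - 603/245
  leading term q^2: no divisor's leading term divides it; move 3/5q^2 to the remainder.
  leading term qr: subtract (44/735)·h_1 from -44/35qr + 8/35q + 396/245r - 603/245 → 8/35q - 61/35
  leading term q: no divisor's leading term divides it; move 8/35q to the remainder.
  leading term 1: no divisor's leading term divides it; move -61/35 to the remainder.
  remainder 2/5pq + 2/35p + 3/5q^2 + 8/35q - 61/35 ≠ 0; add k_3 = 2/5pq + 2/35p + 3/5q^2 + 8/35q - 61/35 to the basis.

S(h_1,k_3): lcm = pqr. S = -10/7pr + 4/7p - 3/2q^2r - 4/7qr + 61/14r.
  leading term pr: subtract (-2/49)·h_2 from -10/7pr + 4/7p - 3/2q^2r - 4/7qr + 61/14r → -3/2q^2r - 20/7qr - 6/7q + 603/98r - 134/49
  leading term q^2r: subtract (1/14q)·h_1 from -3/2q^2r - 20/7qr - 6/7q + 603/98r - 134/49 → -67/14qr + 603/98r - 134/49
  leading term qr: subtract (67/294)·h_1 from -67/14qr + 603/98r - 134/49 → 0
  remainder 0.

S(h_2,k_3): lcm = pqr. S = -2/5pq - 1/7pr - 31/10q^2r - 3/5q^2 + 24/35qr - 67/35q + 61/14r.
  leading term pq: subtract (-1)·k_3 from -2/5pq - 1/7pr - 31/10q^2r - 3/5q^2 + 24/35qr - 67/35q + 61/14r → -1/7pr + 2/35p - 31/10q^2r + 24/35qr - 59/35q + 61/14r - 61/35
  leading term pr: subtract (-1/245)·h_2 from -1/7pr + 2/35p - 31/10q^2r + 24/35qr - 59/35q + 61/14r - 61/35 → -31/10q^2r + 16/35qr - 62/35q + 2223/490r - 494/245
  leading term q^2r: subtract (31/210q)·h_1 from -31/10q^2r + 16/35qr - 62/35q + 2223/490r - 494/245 → -247/70qr + 2223/490r - 494/245
  leading term qr: subtract (247/1470)·h_1 from -247/70qr + 2223/490r - 494/245 → 0
  remainder 0.

Every S-polynomial of the final basis reduces to 0, so we have a Gröbner basis.
Inter-reduce: drop elements whose leading term is divisible by another's, tail-reduce, and make monic.
Reduced Gröbner basis: {pq + 1/7p + 3/2q^2 + 4/7q - 61/14, pr - 2/5p - 3/5q - 4/5r - 1, qr - 9/7r + 4/7}.

These coincide, so the ideals are equal.

Yes, the ideals are equal.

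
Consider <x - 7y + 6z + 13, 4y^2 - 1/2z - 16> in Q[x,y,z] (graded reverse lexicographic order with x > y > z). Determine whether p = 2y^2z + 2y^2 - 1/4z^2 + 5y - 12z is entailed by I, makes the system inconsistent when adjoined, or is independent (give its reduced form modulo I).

2y^2z + 2y^2 - 1/4z^2 + 5y - 12z is independent of I; its normal form modulo I is 5y - 15/4z + 8.

First compute the reduced Gröbner basis of I by Buchberger's algorithm.
f_1 = x - 7y + 6z + 13, LT = x.
f_2 = 4y^2 - 1/2z - 16, LT = y^2.

The S-polynomials (S(f_1,f_2)) all reduce to 0 modulo the current basis, so we have a Gröbner basis.
Inter-reduce: drop elements whose leading term is divisible by another's, tail-reduce, and make monic.
Reduced Gröbner basis: {y^2 - 1/8z - 4, x - 7y + 6z + 13}.
Label its elements g_1 = y^2 - 1/8z - 4, g_2 = x - 7y + 6z + 13.

Reduce p = 2y^2z + 2y^2 - 1/4z^2 + 5y - 12z modulo G:
  leading term y^2z: subtract (2z)·g_1 from 2y^2z + 2y^2 - 1/4z^2 + 5y - 12z → 2y^2 + 5y - 4z
  leading term y^2: subtract (2)·g_1 from 2y^2 + 5y - 4z → 5y - 15/4z + 8
  leading term y: no divisor's leading term divides it; move 5y to the remainder.
  leading term z: no divisor's leading term divides it; move -15/4z to the remainder.
  leading term 1: no divisor's leading term divides it; move 8 to the remainder.
  normal form = 5y - 15/4z + 8.
The normal form is nonzero, so p ∉ I. Since p minus its normal form lies in I, I + (p) = I + (r) where r = 5y - 15/4z + 8; decide whether this ideal is the whole ring.
Run Buchberger on G together with r (pairs among the g_i already reduce to 0 since G is a Gröbner basis):
g_1 = y^2 - 1/8z - 4, LT = y^2.
g_2 = x - 7y + 6z + 13, LT = x.
r = 5y - 15/4z + 8, LT = y.

S(g_1,r): lcm = y^2. S = 3/4yz - 8/5y - 1/8z - 4.
  leading term yz: subtract (3/20z)·r from 3/4yz - 8/5y - 1/8z - 4 → 9/16z^2 - 8/5y - 53/40z - 4
  leading term z^2: no divisor's leading term divides it; move 9/16z^2 to the remainder.
  leading term y: subtract (-8/25)·r from -8/5y - 53/40z - 4 → -101/40z - 36/25
  leading term z: no divisor's leading term divides it; move -101/40z to the remainder.
  leading term 1: no divisor's leading term divides it; move -36/25 to the remainder.
  remainder 9/16z^2 - 101/40z - 36/25 ≠ 0; add m_4 = 9/16z^2 - 101/40z - 36/25 to the basis.

The other S-polynomials (S(g_1,g_2), S(g_2,r), S(g_1,m_4), S(g_2,m_4), S(r,m_4)) all reduce to 0 modulo the current basis, so we have a Gröbner basis.
Inter-reduce: drop elements whose leading term is divisible by another's, tail-reduce, and make monic.
Reduced Gröbner basis: {z^2 - 202/45z - 64/25, x + 3/4z + 121/5, y - 3/4z + 8/5}.
The reduced Gröbner basis of I + (p) is {z^2 - 202/45z - 64/25, x + 3/4z + 121/5, y - 3/4z + 8/5} ≠ {1}, a proper ideal, so the enlarged system stays consistent: p is independent of I, with normal form 5y - 15/4z + 8.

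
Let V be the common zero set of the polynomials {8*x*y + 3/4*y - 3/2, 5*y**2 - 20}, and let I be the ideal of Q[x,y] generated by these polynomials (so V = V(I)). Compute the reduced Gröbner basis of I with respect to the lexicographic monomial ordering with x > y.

f_1 = 8*x*y + 3/4*y - 3/2, LT = x*y.
f_2 = 5*y**2 - 20, LT = y**2.

S(f_1,f_2): lcm = x*y**2. S = 4*x + 3/32*y**2 - 3/16*y.
  reduce S modulo (f_1, f_2):
  remainder 4*x - 3/16*y + 3/8 ≠ 0; add g_3 = 4*x - 3/16*y + 3/8 to the basis.

The other S-polynomials (S(f_1,g_3), S(f_2,g_3)) all reduce to 0 modulo the current basis, so we have a Gröbner basis.
Inter-reduce: drop elements whose leading term is divisible by another's, tail-reduce, and make monic.

G = {x - 3/64*y + 3/32, y**2 - 4}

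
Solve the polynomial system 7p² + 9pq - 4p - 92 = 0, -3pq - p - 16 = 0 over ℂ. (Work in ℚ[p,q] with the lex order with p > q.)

{(5, -7/5), (-4, 1)}

Compute a lex Gröbner basis by Buchberger's algorithm.
f_1 = 7p² + 9pq - 4p - 92, LT = p².
f_2 = -3pq - p - 16, LT = pq.

S(f_1,f_2): lcm = p²q. S = -⅓p² + 9/7pq² - 4/7pq - 16/3p - 92/7q.
  leading term p²: subtract (-1/21)·f_1 from -⅓p² + 9/7pq² - 4/7pq - 16/3p - 92/7q → 9/7pq² - 1/7pq - 116/21p - 92/7q - 92/21
  leading term pq²: subtract (-3/7q)·f_2 from 9/7pq² - 1/7pq - 116/21p - 92/7q - 92/21 → -4/7pq - 116/21p - 20q - 92/21
  leading term pq: subtract (4/21)·f_2 from -4/7pq - 116/21p - 20q - 92/21 → -16/3p - 20q - 4/3
  leading term p: no divisor's leading term divides it; move -16/3p to the remainder.
  leading term q: no divisor's leading term divides it; move -20q to the remainder.
  leading term 1: no divisor's leading term divides it; move -4/3 to the remainder.
  remainder -16/3p - 20q - 4/3 ≠ 0; add h_3 = -16/3p - 20q - 4/3 to the basis.

S(f_1,h_3): lcm = p². S = -69/28pq - 23/28p - 92/7.
  leading term pq: subtract (23/28)·f_2 from -69/28pq - 23/28p - 92/7 → 0
  remainder 0.

S(f_2,h_3): lcm = pq. S = ⅓p - 15/4q² - ¼q + 16/3.
  leading term p: subtract (-1/16)·h_3 from ⅓p - 15/4q² - ¼q + 16/3 → -15/4q² - 3/2q + 21/4
  leading term q²: no divisor's leading term divides it; move -15/4q² to the remainder.
  leading term q: no divisor's leading term divides it; move -3/2q to the remainder.
  leading term 1: no divisor's leading term divides it; move 21/4 to the remainder.
  remainder -15/4q² - 3/2q + 21/4 ≠ 0; add h_4 = -15/4q² - 3/2q + 21/4 to the basis.

S(f_1,h_4): leading monomials are coprime, so the S-polynomial reduces to 0 (Buchberger's first criterion).
S(f_2,h_4): lcm = pq². S = -1/15pq + 7/5p + 16/3q.
  leading term pq: subtract (1/45)·f_2 from -1/15pq + 7/5p + 16/3q → 64/45p + 16/3q + 16/45
  leading term p: subtract (-4/15)·h_3 from 64/45p + 16/3q + 16/45 → 0
  remainder 0.

S(h_3,h_4): leading monomials are coprime, so the S-polynomial reduces to 0 (Buchberger's first criterion).
Every S-polynomial of the final basis reduces to 0, so we have a Gröbner basis.
Inter-reduce: drop elements whose leading term is divisible by another's, tail-reduce, and make monic.
Reduced Gröbner basis: {p + 15/4q + ¼, q² + ⅖q - 7/5}.

The lex basis is triangular: the last element involves only q. Solving q² + ⅖q - 7/5 = 0 gives q ∈ {-7/5, 1}; substituting each value into the earlier elements determines the remaining variables.
  q = -7/5: the earlier basis element becomes p - 5 = 0, giving p = 5 — point (5, -7/5).
  q = 1: the earlier basis element becomes p + 4 = 0, giving p = -4 — point (-4, 1).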